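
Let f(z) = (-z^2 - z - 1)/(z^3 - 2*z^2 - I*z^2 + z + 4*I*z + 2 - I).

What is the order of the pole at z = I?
Factor the denominator:
  z^3 - 2*z^2 - I*z^2 + z + 4*I*z + 2 - I = (z - I)^2*(z - 2 + I)

The numerator P(z) = -z^2 - z - 1 has P(I) = -I ≠ 0, so no factor of (z - I) cancels.
Near z = I we can therefore write f(z) = g(z)/(z - I)^2 with g analytic at I and g(I) ≠ 0 (g is the numerator divided by the remaining denominator factors).

Hence z = I is a pole of order 2.

Final answer: 2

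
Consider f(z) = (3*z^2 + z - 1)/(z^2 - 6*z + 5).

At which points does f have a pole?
The singularities of f are the zeros of the denominator. Factoring,
  z^2 - 6*z + 5 = (z - 1)*(z - 5)
so the candidates are z = 1, z = 5.

Check the numerator P(z) = 3*z^2 + z - 1 at each one:
  P(1) = 3 ≠ 0, so z = 1 is a (simple) pole.
  P(5) = 79 ≠ 0, so z = 5 is a (simple) pole.

Poles of f: {1, 5}

Final answer: {1, 5}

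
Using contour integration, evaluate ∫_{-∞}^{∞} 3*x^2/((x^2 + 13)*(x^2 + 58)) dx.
pi*(-sqrt(13) + sqrt(58))/15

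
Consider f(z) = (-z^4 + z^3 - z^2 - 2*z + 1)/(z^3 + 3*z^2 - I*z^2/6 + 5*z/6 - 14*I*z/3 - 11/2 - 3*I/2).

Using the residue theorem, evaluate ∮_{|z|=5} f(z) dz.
By the residue theorem, ∮_C f(z) dz = 2πi · (sum of the residues of f at the poles inside |z| = 5).

The denominator factors as (z - 1 - 2*I/3)*(z + 1 - I)*(z + 3 + 3*I/2), so the singularities of f are simple poles at z = 1 + 2*I/3, z = -1 + I, z = -3 - 3*I/2.
  |1 + 2*I/3|² = 13/9 < 25 = 5², so this pole is inside the contour.
  |-1 + I|² = 2 < 25 = 5², so this pole is inside the contour.
  |-3 - 3*I/2|² = 45/4 < 25 = 5², so this pole is inside the contour.

With P(z) = -z^4 + z^3 - z^2 - 2*z + 1 and Q(z) = z^3 + 3*z^2 - I*z^2/6 + 5*z/6 - 14*I*z/3 - 11/2 - 3*I/2, each pole is simple, so Res(f, z₀) = P(z₀)/Q'(z₀) with Q'(z) = 3*z^2 + 6*z - I*z/3 + 5/6 - 14*I/3.
  Res(f, 1 + 2*I/3) = P(1 + 2*I/3)/Q'(1 + 2*I/3) = (-34/81 - 22*I/9)/(157/18 + 3*I) = -6412/49617 - 1300*I/5513
  Res(f, -1 + I) = P(-1 + I)/Q'(-1 + I) = (9 + 2*I)/(-29/6 - 13*I/3) = -1878/1517 + 1056*I/1517
  Res(f, -3 - 3*I/2) = P(-3 - 3*I/2)/Q'(-3 - 3*I/2) = (463/16 - 1317*I/8)/(31/12 + 43*I/3) = -263217/24436 - 48387*I/12218

Sum of residues inside C: -437/36 - 7*I/2
∮_C f(z) dz = 2πi · (-437/36 - 7*I/2) = pi*(7 - 437*I/18)

Final answer: pi*(7 - 437*I/18)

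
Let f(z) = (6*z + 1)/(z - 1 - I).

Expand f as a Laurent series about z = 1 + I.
Put w = z - (1 + I), i.e. z = w + 1 + I. The denominator is w, so it suffices to rewrite the numerator in powers of w.

P(z) = 6*z + 1
P(w + 1 + I) = 7 + 6*I + 6*w

Dividing each term by w:
  f = (7 + 6*I)/w + 6

Substituting back w = z - 1 - I:
  f(z) = (7 + 6*I)/(z - 1 - I) + 6

The series is finite because the numerator is a polynomial; the negative powers form the principal part, and the coefficient of 1/(z - 1 - I) gives Res(f, 1 + I) = 7 + 6*I.

Final answer: (7 + 6*I)/(z - 1 - I) + 6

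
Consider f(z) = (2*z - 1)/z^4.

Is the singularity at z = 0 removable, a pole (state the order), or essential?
Write f(z) = g(z)/z^4 with g(z) = 2*z - 1.
g is entire and g(0) = -1 ≠ 0, so no factor of (z) cancels: the Laurent expansion of f about z = 0 starts at the power -4, i.e. lim_{z→z₀} (z - z₀)^4 f(z) = -1 is finite and nonzero.
So z = 0 is a pole of order 4.

Final answer: pole of order 4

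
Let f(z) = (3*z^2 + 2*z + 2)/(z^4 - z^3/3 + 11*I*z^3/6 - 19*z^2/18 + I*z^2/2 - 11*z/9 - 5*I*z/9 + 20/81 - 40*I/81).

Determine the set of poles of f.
The singularities of f are the zeros of the denominator. Factoring,
  z^4 - z^3/3 + 11*I*z^3/6 - 19*z^2/18 + I*z^2/2 - 11*z/9 - 5*I*z/9 + 20/81 - 40*I/81 = (z + 2*I/3)*(z - 1/3 + I)*(z + 2/3 - I/2)*(z - 2/3 + 2*I/3)
so the candidates are z = -2*I/3, z = 1/3 - I, z = -2/3 + I/2, z = 2/3 - 2*I/3.

Check the numerator P(z) = 3*z^2 + 2*z + 2 at each one:
  P(-2*I/3) = 2/3 - 4*I/3 ≠ 0, so z = -2*I/3 is a (simple) pole.
  P(1/3 - I) = -4*I ≠ 0, so z = 1/3 - I is a (simple) pole.
  P(-2/3 + I/2) = 5/4 - I ≠ 0, so z = -2/3 + I/2 is a (simple) pole.
  P(2/3 - 2*I/3) = 10/3 - 4*I ≠ 0, so z = 2/3 - 2*I/3 is a (simple) pole.

Poles of f: {-2/3 + I/2, -2*I/3, 1/3 - I, 2/3 - 2*I/3}

Final answer: {-2/3 + I/2, -2*I/3, 1/3 - I, 2/3 - 2*I/3}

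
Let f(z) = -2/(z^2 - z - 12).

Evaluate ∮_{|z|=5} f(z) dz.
By the residue theorem, ∮_C f(z) dz = 2πi · (sum of the residues of f at the poles inside |z| = 5).

The denominator factors as (z - 4)*(z + 3), so the singularities of f are simple poles at z = 4, z = -3.
  |4|² = 16 < 25 = 5², so this pole is inside the contour.
  |-3|² = 9 < 25 = 5², so this pole is inside the contour.

With P(z) = -2 and Q(z) = z^2 - z - 12, each pole is simple, so Res(f, z₀) = P(z₀)/Q'(z₀) with Q'(z) = 2*z - 1.
  Res(f, 4) = P(4)/Q'(4) = (-2)/(7) = -2/7
  Res(f, -3) = P(-3)/Q'(-3) = (-2)/(-7) = 2/7

Sum of residues inside C: 0
∮_C f(z) dz = 2πi · (0) = 0

Final answer: 0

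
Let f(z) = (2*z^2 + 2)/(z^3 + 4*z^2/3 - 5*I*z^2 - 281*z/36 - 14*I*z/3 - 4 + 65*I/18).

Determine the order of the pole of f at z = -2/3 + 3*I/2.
Factor the denominator:
  z^3 + 4*z^2/3 - 5*I*z^2 - 281*z/36 - 14*I*z/3 - 4 + 65*I/18 = (z + 2/3 - 3*I/2)^2*(z - 2*I)

The numerator P(z) = 2*z^2 + 2 has P(-2/3 + 3*I/2) = -29/18 - 4*I ≠ 0, so no factor of (z + 2/3 - 3*I/2) cancels.
Near z = -2/3 + 3*I/2 we can therefore write f(z) = g(z)/(z + 2/3 - 3*I/2)^2 with g analytic at -2/3 + 3*I/2 and g(-2/3 + 3*I/2) ≠ 0 (g is the numerator divided by the remaining denominator factors).

Hence z = -2/3 + 3*I/2 is a pole of order 2.

Final answer: 2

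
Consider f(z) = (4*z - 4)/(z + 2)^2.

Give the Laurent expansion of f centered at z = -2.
Put w = z - (-2), i.e. z = w - 2. The denominator is w^2, so it suffices to rewrite the numerator in powers of w.

P(z) = 4*z - 4
P(w - 2) = -12 + 4*w

Dividing each term by w^2:
  f = -12/w^2 + 4/w

Substituting back w = z + 2:
  f(z) = -12/(z + 2)^2 + 4/(z + 2)

The series is finite because the numerator is a polynomial; the negative powers form the principal part, and the coefficient of 1/(z + 2) gives Res(f, -2) = 4.

Final answer: -12/(z + 2)^2 + 4/(z + 2)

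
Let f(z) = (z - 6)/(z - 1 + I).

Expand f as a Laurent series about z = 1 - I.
(-5 - I)/(z - 1 + I) + 1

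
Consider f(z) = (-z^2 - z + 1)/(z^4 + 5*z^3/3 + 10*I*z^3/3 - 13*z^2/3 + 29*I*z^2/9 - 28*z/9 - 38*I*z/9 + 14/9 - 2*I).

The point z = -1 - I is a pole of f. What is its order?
Factor the denominator:
  z^4 + 5*z^3/3 + 10*I*z^3/3 - 13*z^2/3 + 29*I*z^2/9 - 28*z/9 - 38*I*z/9 + 14/9 - 2*I = (z + 1 + I)^2*(z + 2/3 + I)*(z - 1 + I/3)

The numerator P(z) = -z^2 - z + 1 has P(-1 - I) = 2 - I ≠ 0, so no factor of (z + 1 + I) cancels.
Near z = -1 - I we can therefore write f(z) = g(z)/(z + 1 + I)^2 with g analytic at -1 - I and g(-1 - I) ≠ 0 (g is the numerator divided by the remaining denominator factors).

Hence z = -1 - I is a pole of order 2.

Final answer: 2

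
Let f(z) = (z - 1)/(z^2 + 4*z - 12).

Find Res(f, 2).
1/8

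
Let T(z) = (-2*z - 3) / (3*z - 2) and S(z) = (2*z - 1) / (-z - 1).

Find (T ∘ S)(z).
(T ∘ S)(z) = T(S(z)) = ((-2)*S(z) + (-3))/((3)*S(z) + (-2)). Multiply numerator and denominator by -z - 1:
  numerator:   (-2)*(2*z - 1) + (-3)*(-z - 1) = -z + 5
  denominator: (3)*(2*z - 1) + (-2)*(-z - 1) = 8*z - 1
(T ∘ S)(z) = (-z + 5)/(8*z - 1)

Final answer: (-z + 5)/(8*z - 1)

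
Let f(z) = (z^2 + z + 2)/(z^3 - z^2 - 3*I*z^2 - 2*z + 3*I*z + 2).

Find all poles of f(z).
The singularities of f are the zeros of the denominator. Factoring,
  z^3 - z^2 - 3*I*z^2 - 2*z + 3*I*z + 2 = (z - 2*I)*(z - 1)*(z - I)
so the candidates are z = 2*I, z = 1, z = I.

Check the numerator P(z) = z^2 + z + 2 at each one:
  P(2*I) = -2 + 2*I ≠ 0, so z = 2*I is a (simple) pole.
  P(1) = 4 ≠ 0, so z = 1 is a (simple) pole.
  P(I) = 1 + I ≠ 0, so z = I is a (simple) pole.

Poles of f: {I, 2*I, 1}

Final answer: {I, 2*I, 1}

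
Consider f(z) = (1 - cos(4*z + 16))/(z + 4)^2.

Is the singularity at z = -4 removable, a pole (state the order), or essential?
removable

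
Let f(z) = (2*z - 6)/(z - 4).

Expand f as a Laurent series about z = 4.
Put w = z - (4), i.e. z = w + 4. The denominator is w, so it suffices to rewrite the numerator in powers of w.

P(z) = 2*z - 6
P(w + 4) = 2 + 2*w

Dividing each term by w:
  f = 2/w + 2

Substituting back w = z - 4:
  f(z) = 2/(z - 4) + 2

The series is finite because the numerator is a polynomial; the negative powers form the principal part, and the coefficient of 1/(z - 4) gives Res(f, 4) = 2.

Final answer: 2/(z - 4) + 2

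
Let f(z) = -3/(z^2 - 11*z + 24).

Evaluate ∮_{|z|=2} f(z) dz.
By the residue theorem, ∮_C f(z) dz = 2πi · (sum of the residues of f at the poles inside |z| = 2).

The denominator factors as (z - 3)*(z - 8), so the singularities of f are simple poles at z = 3, z = 8.
  |3|² = 9 > 4 = 2², so this pole is outside the contour.
  |8|² = 64 > 4 = 2², so this pole is outside the contour.

No pole lies inside the contour, so f is analytic on and inside C and the integral is 0 (Cauchy's theorem).

Final answer: 0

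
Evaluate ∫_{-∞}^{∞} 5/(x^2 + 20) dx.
sqrt(5)*pi/2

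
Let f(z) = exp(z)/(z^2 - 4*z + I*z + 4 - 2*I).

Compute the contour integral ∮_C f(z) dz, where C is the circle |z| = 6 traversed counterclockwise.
By the residue theorem, ∮_C f(z) dz = 2πi · (sum of the residues of f at the poles inside |z| = 6).

The denominator factors as (z - 2)*(z - 2 + I), so the singularities of f are simple poles at z = 2, z = 2 - I.
  |2|² = 4 < 36 = 6², so this pole is inside the contour.
  |2 - I|² = 5 < 36 = 6², so this pole is inside the contour.

With P(z) = exp(z) and Q(z) = z^2 - 4*z + I*z + 4 - 2*I, each pole is simple, so Res(f, z₀) = P(z₀)/Q'(z₀) with Q'(z) = 2*z - 4 + I.
  Res(f, 2) = P(2)/Q'(2) = (exp(2))/(I) = -I*exp(2)
  Res(f, 2 - I) = P(2 - I)/Q'(2 - I) = (exp(2 - I))/(-I) = I*exp(2 - I)

Sum of residues inside C: -I*exp(2) + I*exp(2 - I)
∮_C f(z) dz = 2πi · (-I*exp(2) + I*exp(2 - I)) = 2*pi*exp(2) - 2*pi*exp(2 - I)

Final answer: 2*pi*exp(2) - 2*pi*exp(2 - I)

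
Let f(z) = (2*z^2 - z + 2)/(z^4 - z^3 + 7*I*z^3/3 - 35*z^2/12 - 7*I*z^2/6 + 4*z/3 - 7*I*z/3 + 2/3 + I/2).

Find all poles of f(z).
{-1 - I/3, -I/2, 1 - I, 1 - I/2}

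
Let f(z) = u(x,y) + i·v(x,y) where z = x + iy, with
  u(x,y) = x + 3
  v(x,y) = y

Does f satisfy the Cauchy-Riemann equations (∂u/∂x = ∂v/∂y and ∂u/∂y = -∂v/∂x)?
∂u/∂x = 1
∂v/∂y = 1
∂u/∂y = 0
∂v/∂x = 0
∂u/∂x = ∂v/∂y and ∂u/∂y = -∂v/∂x hold identically; f is analytic.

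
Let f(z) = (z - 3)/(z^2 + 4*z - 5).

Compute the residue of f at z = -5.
4/3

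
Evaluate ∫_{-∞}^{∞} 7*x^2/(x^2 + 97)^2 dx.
Let f(z) = 7*z^2/(z^2 + 97)^2. The denominator has no real zeros and deg Q - deg P = 2 ≥ 2, so the integral of f over the upper semicircle |z| = R tends to 0 as R → ∞. Closing the contour in the upper half-plane,
  ∫_{-∞}^{∞} f(x) dx = 2πi · Σ Res(f, z_k)  over the poles with Im z_k > 0.

Zeros of the denominator: z^2 + 97 = 0 gives z = ±sqrt(97)*I.
Upper half-plane: z = sqrt(97)*I (a pole of order 2).

Write f(z) = g(z)/(z - sqrt(97)*I)^2 with g(z) = 7*z^2/(z + sqrt(97)*I)^2. For a double pole, Res(f, z₀) = g'(z₀):
  g'(z) = 14*sqrt(97)*I*z/(z + sqrt(97)*I)^3
  Res(f, sqrt(97)*I) = g'(sqrt(97)*I) = -7*sqrt(97)*I/388

∫_{-∞}^{∞} f(x) dx = 2πi · (-7*sqrt(97)*I/388) = 7*sqrt(97)*pi/194

Final answer: 7*sqrt(97)*pi/194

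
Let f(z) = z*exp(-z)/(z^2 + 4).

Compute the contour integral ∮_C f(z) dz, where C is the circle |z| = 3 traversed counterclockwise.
By the residue theorem, ∮_C f(z) dz = 2πi · (sum of the residues of f at the poles inside |z| = 3).

The denominator factors as (z + 2*I)*(z - 2*I), so the singularities of f are simple poles at z = -2*I, z = 2*I.
  |-2*I|² = 4 < 9 = 3², so this pole is inside the contour.
  |2*I|² = 4 < 9 = 3², so this pole is inside the contour.

With P(z) = z*exp(-z) and Q(z) = z^2 + 4, each pole is simple, so Res(f, z₀) = P(z₀)/Q'(z₀) with Q'(z) = 2*z.
  Res(f, -2*I) = P(-2*I)/Q'(-2*I) = (-2*I*exp(2*I))/(-4*I) = exp(2*I)/2
  Res(f, 2*I) = P(2*I)/Q'(2*I) = (2*I*exp(-2*I))/(4*I) = exp(-2*I)/2

Sum of residues inside C: exp(-2*I)/2 + exp(2*I)/2
∮_C f(z) dz = 2πi · (exp(-2*I)/2 + exp(2*I)/2) = I*pi*exp(2*I) + I*pi*exp(-2*I)

Final answer: I*pi*exp(2*I) + I*pi*exp(-2*I)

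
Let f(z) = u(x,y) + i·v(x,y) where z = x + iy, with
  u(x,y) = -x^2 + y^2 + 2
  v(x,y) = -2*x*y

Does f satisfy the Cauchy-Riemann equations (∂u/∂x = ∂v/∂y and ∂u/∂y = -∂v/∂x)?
∂u/∂x = -2*x
∂v/∂y = -2*x
∂u/∂y = 2*y
∂v/∂x = -2*y
∂u/∂x = ∂v/∂y and ∂u/∂y = -∂v/∂x hold identically; f is analytic.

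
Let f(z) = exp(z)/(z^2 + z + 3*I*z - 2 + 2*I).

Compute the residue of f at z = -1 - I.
Write f(z) = P(z)/Q(z) with P(z) = exp(z) and Q(z) = z^2 + z + 3*I*z - 2 + 2*I.
The denominator factors as Q(z) = (z + 1 + I)*(z + 2*I), so z = -1 - I is a simple zero of Q and P is analytic there; z = -1 - I is therefore a simple pole and
  Res(f, z₀) = P(z₀)/Q'(z₀).

Q'(z) = 2*z + 1 + 3*I, so Q'(-1 - I) = -1 + I.
P(-1 - I) = exp(-1 - I).

Res(f, -1 - I) = (exp(-1 - I))/(-1 + I) = (-1/2 - I/2)*exp(-1 - I)

Final answer: (-1/2 - I/2)*exp(-1 - I)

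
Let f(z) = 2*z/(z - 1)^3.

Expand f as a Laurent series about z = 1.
2/(z - 1)^3 + 2/(z - 1)^2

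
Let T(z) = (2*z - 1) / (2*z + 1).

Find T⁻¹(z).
Set w = T(z) = (2*z - 1) / (2*z + 1) and solve for z:
  w*(2*z + 1) = 2*z - 1
  w + z*(2*w - 2) + 1 = 0
  z*(2*w - 2) = -w - 1
  z = (w + 1)/(2 - 2*w)
Renaming the variable, T⁻¹(z) = (z + 1)/(-2*z + 2) = (-z - 1)/(2*z - 2).
(Check: ad - bc = 4 ≠ 0, so T is invertible.)

Final answer: (-z - 1)/(2*z - 2)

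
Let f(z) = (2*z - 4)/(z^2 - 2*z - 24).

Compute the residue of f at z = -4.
Write f(z) = P(z)/Q(z) with P(z) = 2*z - 4 and Q(z) = z^2 - 2*z - 24.
The denominator factors as Q(z) = (z + 4)*(z - 6), so z = -4 is a simple zero of Q and P is analytic there; z = -4 is therefore a simple pole and
  Res(f, z₀) = P(z₀)/Q'(z₀).

Q'(z) = 2*z - 2, so Q'(-4) = -10.
P(-4) = -12.

Res(f, -4) = (-12)/(-10) = 6/5

Final answer: 6/5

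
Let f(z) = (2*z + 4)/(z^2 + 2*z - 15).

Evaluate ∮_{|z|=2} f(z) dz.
0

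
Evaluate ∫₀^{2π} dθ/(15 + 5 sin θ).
sqrt(2)*pi/10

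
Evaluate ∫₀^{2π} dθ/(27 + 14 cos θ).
2*sqrt(533)*pi/533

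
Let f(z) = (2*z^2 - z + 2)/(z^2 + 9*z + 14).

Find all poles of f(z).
The singularities of f are the zeros of the denominator. Factoring,
  z^2 + 9*z + 14 = (z + 2)*(z + 7)
so the candidates are z = -2, z = -7.

Check the numerator P(z) = 2*z^2 - z + 2 at each one:
  P(-2) = 12 ≠ 0, so z = -2 is a (simple) pole.
  P(-7) = 107 ≠ 0, so z = -7 is a (simple) pole.

Poles of f: {-7, -2}

Final answer: {-7, -2}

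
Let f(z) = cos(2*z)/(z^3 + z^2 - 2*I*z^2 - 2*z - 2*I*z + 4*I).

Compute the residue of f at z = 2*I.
Write f(z) = P(z)/Q(z) with P(z) = cos(2*z) and Q(z) = z^3 + z^2 - 2*I*z^2 - 2*z - 2*I*z + 4*I.
The denominator factors as Q(z) = (z + 2)*(z - 1)*(z - 2*I), so z = 2*I is a simple zero of Q and P is analytic there; z = 2*I is therefore a simple pole and
  Res(f, z₀) = P(z₀)/Q'(z₀).

Q'(z) = 3*z^2 + 2*z - 4*I*z - 2 - 2*I, so Q'(2*I) = -6 + 2*I.
P(2*I) = cosh(4).

Res(f, 2*I) = (cosh(4))/(-6 + 2*I) = (-3/20 - I/20)*cosh(4)

Final answer: (-3/20 - I/20)*cosh(4)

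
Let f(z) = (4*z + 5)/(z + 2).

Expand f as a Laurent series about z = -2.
Put w = z - (-2), i.e. z = w - 2. The denominator is w, so it suffices to rewrite the numerator in powers of w.

P(z) = 4*z + 5
P(w - 2) = -3 + 4*w

Dividing each term by w:
  f = -3/w + 4

Substituting back w = z + 2:
  f(z) = -3/(z + 2) + 4

The series is finite because the numerator is a polynomial; the negative powers form the principal part, and the coefficient of 1/(z + 2) gives Res(f, -2) = -3.

Final answer: -3/(z + 2) + 4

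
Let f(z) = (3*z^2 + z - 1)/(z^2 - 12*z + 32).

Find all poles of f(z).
The singularities of f are the zeros of the denominator. Factoring,
  z^2 - 12*z + 32 = (z - 8)*(z - 4)
so the candidates are z = 8, z = 4.

Check the numerator P(z) = 3*z^2 + z - 1 at each one:
  P(8) = 199 ≠ 0, so z = 8 is a (simple) pole.
  P(4) = 51 ≠ 0, so z = 4 is a (simple) pole.

Poles of f: {4, 8}

Final answer: {4, 8}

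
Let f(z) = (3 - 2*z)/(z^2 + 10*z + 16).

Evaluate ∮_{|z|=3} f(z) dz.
By the residue theorem, ∮_C f(z) dz = 2πi · (sum of the residues of f at the poles inside |z| = 3).

The denominator factors as (z + 8)*(z + 2), so the singularities of f are simple poles at z = -8, z = -2.
  |-8|² = 64 > 9 = 3², so this pole is outside the contour.
  |-2|² = 4 < 9 = 3², so this pole is inside the contour.

With P(z) = 3 - 2*z and Q(z) = z^2 + 10*z + 16, each pole is simple, so Res(f, z₀) = P(z₀)/Q'(z₀) with Q'(z) = 2*z + 10.
  Res(f, -2) = P(-2)/Q'(-2) = (7)/(6) = 7/6

∮_C f(z) dz = 2πi · (7/6) = 7*I*pi/3

Final answer: 7*I*pi/3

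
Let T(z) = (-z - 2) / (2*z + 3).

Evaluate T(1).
Substitute z = 1:
  numerator:   -(1) - 2 = -3
  denominator: 2*(1) + 3 = 5
T(1) = (-3)/(5) = -3/5

Final answer: -3/5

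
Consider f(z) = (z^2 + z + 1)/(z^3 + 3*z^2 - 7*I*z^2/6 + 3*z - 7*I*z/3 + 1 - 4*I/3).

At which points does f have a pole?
The singularities of f are the zeros of the denominator. Factoring,
  z^3 + 3*z^2 - 7*I*z^2/6 + 3*z - 7*I*z/3 + 1 - 4*I/3 = (z + 1 - I)*(z + 1 - I/2)*(z + 1 + I/3)
so the candidates are z = -1 + I, z = -1 + I/2, z = -1 - I/3.

Check the numerator P(z) = z^2 + z + 1 at each one:
  P(-1 + I) = -I ≠ 0, so z = -1 + I is a (simple) pole.
  P(-1 + I/2) = 3/4 - I/2 ≠ 0, so z = -1 + I/2 is a (simple) pole.
  P(-1 - I/3) = 8/9 + I/3 ≠ 0, so z = -1 - I/3 is a (simple) pole.

Poles of f: {-1 - I/3, -1 + I/2, -1 + I}

Final answer: {-1 - I/3, -1 + I/2, -1 + I}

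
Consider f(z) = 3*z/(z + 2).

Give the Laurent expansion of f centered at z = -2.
Put w = z - (-2), i.e. z = w - 2. The denominator is w, so it suffices to rewrite the numerator in powers of w.

P(z) = 3*z
P(w - 2) = -6 + 3*w

Dividing each term by w:
  f = -6/w + 3

Substituting back w = z + 2:
  f(z) = -6/(z + 2) + 3

The series is finite because the numerator is a polynomial; the negative powers form the principal part, and the coefficient of 1/(z + 2) gives Res(f, -2) = -6.

Final answer: -6/(z + 2) + 3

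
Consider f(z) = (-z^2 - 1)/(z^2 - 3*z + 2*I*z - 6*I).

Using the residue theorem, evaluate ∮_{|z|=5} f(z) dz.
pi*(-4 - 6*I)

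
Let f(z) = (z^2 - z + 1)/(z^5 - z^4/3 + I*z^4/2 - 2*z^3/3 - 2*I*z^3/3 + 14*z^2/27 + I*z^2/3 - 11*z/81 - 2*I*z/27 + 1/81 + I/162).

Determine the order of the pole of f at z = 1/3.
Factor the denominator:
  z^5 - z^4/3 + I*z^4/2 - 2*z^3/3 - 2*I*z^3/3 + 14*z^2/27 + I*z^2/3 - 11*z/81 - 2*I*z/27 + 1/81 + I/162 = (z - 1/3)^4*(z + 1 + I/2)

The numerator P(z) = z^2 - z + 1 has P(1/3) = 7/9 ≠ 0, so no factor of (z - 1/3) cancels.
Near z = 1/3 we can therefore write f(z) = g(z)/(z - 1/3)^4 with g analytic at 1/3 and g(1/3) ≠ 0 (g is the numerator divided by the remaining denominator factors).

Hence z = 1/3 is a pole of order 4.

Final answer: 4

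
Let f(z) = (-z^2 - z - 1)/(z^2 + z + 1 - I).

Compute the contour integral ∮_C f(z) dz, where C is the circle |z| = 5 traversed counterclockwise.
By the residue theorem, ∮_C f(z) dz = 2πi · (sum of the residues of f at the poles inside |z| = 5).

The denominator factors as (z + 1 + I)*(z - I), so the singularities of f are simple poles at z = -1 - I, z = I.
  |-1 - I|² = 2 < 25 = 5², so this pole is inside the contour.
  |I|² = 1 < 25 = 5², so this pole is inside the contour.

With P(z) = -z^2 - z - 1 and Q(z) = z^2 + z + 1 - I, each pole is simple, so Res(f, z₀) = P(z₀)/Q'(z₀) with Q'(z) = 2*z + 1.
  Res(f, -1 - I) = P(-1 - I)/Q'(-1 - I) = (-I)/(-1 - 2*I) = 2/5 + I/5
  Res(f, I) = P(I)/Q'(I) = (-I)/(1 + 2*I) = -2/5 - I/5

Sum of residues inside C: 0
∮_C f(z) dz = 2πi · (0) = 0

Final answer: 0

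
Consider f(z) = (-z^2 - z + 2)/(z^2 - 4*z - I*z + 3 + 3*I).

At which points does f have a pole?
The singularities of f are the zeros of the denominator. Factoring,
  z^2 - 4*z - I*z + 3 + 3*I = (z - 3)*(z - 1 - I)
so the candidates are z = 3, z = 1 + I.

Check the numerator P(z) = -z^2 - z + 2 at each one:
  P(3) = -10 ≠ 0, so z = 3 is a (simple) pole.
  P(1 + I) = 1 - 3*I ≠ 0, so z = 1 + I is a (simple) pole.

Poles of f: {1 + I, 3}

Final answer: {1 + I, 3}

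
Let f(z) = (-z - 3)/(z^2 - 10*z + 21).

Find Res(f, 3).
3/2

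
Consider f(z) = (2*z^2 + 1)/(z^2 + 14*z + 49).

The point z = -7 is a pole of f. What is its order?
Factor the denominator:
  z^2 + 14*z + 49 = (z + 7)^2

The numerator P(z) = 2*z^2 + 1 has P(-7) = 99 ≠ 0, so no factor of (z + 7) cancels.
Near z = -7 we can therefore write f(z) = g(z)/(z + 7)^2 with g analytic at -7 and g(-7) ≠ 0 (g is just the numerator).

Hence z = -7 is a pole of order 2.

Final answer: 2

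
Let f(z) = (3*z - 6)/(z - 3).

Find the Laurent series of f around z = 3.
3/(z - 3) + 3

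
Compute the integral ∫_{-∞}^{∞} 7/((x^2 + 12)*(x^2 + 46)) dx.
7*pi*(-3*sqrt(46) + 23*sqrt(3))/4692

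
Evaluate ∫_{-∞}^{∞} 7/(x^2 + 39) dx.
7*sqrt(39)*pi/39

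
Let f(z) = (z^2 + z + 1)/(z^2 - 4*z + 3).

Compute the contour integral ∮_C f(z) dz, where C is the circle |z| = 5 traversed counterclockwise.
By the residue theorem, ∮_C f(z) dz = 2πi · (sum of the residues of f at the poles inside |z| = 5).

The denominator factors as (z - 1)*(z - 3), so the singularities of f are simple poles at z = 1, z = 3.
  |1|² = 1 < 25 = 5², so this pole is inside the contour.
  |3|² = 9 < 25 = 5², so this pole is inside the contour.

With P(z) = z^2 + z + 1 and Q(z) = z^2 - 4*z + 3, each pole is simple, so Res(f, z₀) = P(z₀)/Q'(z₀) with Q'(z) = 2*z - 4.
  Res(f, 1) = P(1)/Q'(1) = (3)/(-2) = -3/2
  Res(f, 3) = P(3)/Q'(3) = (13)/(2) = 13/2

Sum of residues inside C: 5
∮_C f(z) dz = 2πi · (5) = 10*I*pi

Final answer: 10*I*pi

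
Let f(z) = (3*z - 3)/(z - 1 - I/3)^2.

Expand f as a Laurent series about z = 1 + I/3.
Put w = z - (1 + I/3), i.e. z = w + 1 + I/3. The denominator is w^2, so it suffices to rewrite the numerator in powers of w.

P(z) = 3*z - 3
P(w + 1 + I/3) = I + 3*w

Dividing each term by w^2:
  f = I/w^2 + 3/w

Substituting back w = z - 1 - I/3:
  f(z) = I/(z - 1 - I/3)^2 + 3/(z - 1 - I/3)

The series is finite because the numerator is a polynomial; the negative powers form the principal part, and the coefficient of 1/(z - 1 - I/3) gives Res(f, 1 + I/3) = 3.

Final answer: I/(z - 1 - I/3)^2 + 3/(z - 1 - I/3)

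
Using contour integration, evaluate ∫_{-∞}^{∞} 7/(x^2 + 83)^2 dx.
Let f(z) = 7/(z^2 + 83)^2. The denominator has no real zeros and deg Q - deg P = 4 ≥ 2, so the integral of f over the upper semicircle |z| = R tends to 0 as R → ∞. Closing the contour in the upper half-plane,
  ∫_{-∞}^{∞} f(x) dx = 2πi · Σ Res(f, z_k)  over the poles with Im z_k > 0.

Zeros of the denominator: z^2 + 83 = 0 gives z = ±sqrt(83)*I.
Upper half-plane: z = sqrt(83)*I (a pole of order 2).

Write f(z) = g(z)/(z - sqrt(83)*I)^2 with g(z) = 7/(z + sqrt(83)*I)^2. For a double pole, Res(f, z₀) = g'(z₀):
  g'(z) = -14/(z + sqrt(83)*I)^3
  Res(f, sqrt(83)*I) = g'(sqrt(83)*I) = -7*sqrt(83)*I/27556

∫_{-∞}^{∞} f(x) dx = 2πi · (-7*sqrt(83)*I/27556) = 7*sqrt(83)*pi/13778

Final answer: 7*sqrt(83)*pi/13778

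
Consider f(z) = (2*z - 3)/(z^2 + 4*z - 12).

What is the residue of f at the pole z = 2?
1/8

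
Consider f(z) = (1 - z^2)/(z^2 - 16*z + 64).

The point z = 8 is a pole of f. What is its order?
2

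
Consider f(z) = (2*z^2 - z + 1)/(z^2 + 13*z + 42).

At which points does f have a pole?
The singularities of f are the zeros of the denominator. Factoring,
  z^2 + 13*z + 42 = (z + 6)*(z + 7)
so the candidates are z = -6, z = -7.

Check the numerator P(z) = 2*z^2 - z + 1 at each one:
  P(-6) = 79 ≠ 0, so z = -6 is a (simple) pole.
  P(-7) = 106 ≠ 0, so z = -7 is a (simple) pole.

Poles of f: {-7, -6}

Final answer: {-7, -6}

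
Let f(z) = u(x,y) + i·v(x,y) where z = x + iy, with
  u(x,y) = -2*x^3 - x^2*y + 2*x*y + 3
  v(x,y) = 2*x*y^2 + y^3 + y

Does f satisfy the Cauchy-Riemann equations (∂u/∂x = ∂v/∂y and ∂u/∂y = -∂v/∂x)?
∂u/∂x = -6*x^2 - 2*x*y + 2*y
∂v/∂y = 4*x*y + 3*y^2 + 1
∂u/∂y = -x^2 + 2*x
∂v/∂x = 2*y^2
∂u/∂x ≠ ∂v/∂y and ∂u/∂y ≠ -∂v/∂x; the Cauchy-Riemann equations are not satisfied, so f is not analytic.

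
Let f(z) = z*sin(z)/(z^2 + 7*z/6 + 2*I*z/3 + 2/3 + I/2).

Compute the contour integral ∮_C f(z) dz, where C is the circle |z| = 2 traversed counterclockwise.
By the residue theorem, ∮_C f(z) dz = 2πi · (sum of the residues of f at the poles inside |z| = 2).

The denominator factors as (z + 1/2 + I)*(z + 2/3 - I/3), so the singularities of f are simple poles at z = -1/2 - I, z = -2/3 + I/3.
  |-1/2 - I|² = 5/4 < 4 = 2², so this pole is inside the contour.
  |-2/3 + I/3|² = 5/9 < 4 = 2², so this pole is inside the contour.

With P(z) = z*sin(z) and Q(z) = z^2 + 7*z/6 + 2*I*z/3 + 2/3 + I/2, each pole is simple, so Res(f, z₀) = P(z₀)/Q'(z₀) with Q'(z) = 2*z + 7/6 + 2*I/3.
  Res(f, -1/2 - I) = P(-1/2 - I)/Q'(-1/2 - I) = ((1/2 + I)*sin(1/2 + I))/(1/6 - 4*I/3) = (-9/13 + 6*I/13)*sin(1/2 + I)
  Res(f, -2/3 + I/3) = P(-2/3 + I/3)/Q'(-2/3 + I/3) = ((2/3 - I/3)*sin(2/3 - I/3))/(-1/6 + 4*I/3) = (-4/13 - 6*I/13)*sin(2/3 - I/3)

Sum of residues inside C: (-9/13 + 6*I/13)*sin(1/2 + I) + (-4/13 - 6*I/13)*sin(2/3 - I/3)
∮_C f(z) dz = 2πi · ((-9/13 + 6*I/13)*sin(1/2 + I) + (-4/13 - 6*I/13)*sin(2/3 - I/3)) = pi*(-12/13 - 18*I/13)*sin(1/2 + I) + pi*(12/13 - 8*I/13)*sin(2/3 - I/3)

Final answer: pi*(-12/13 - 18*I/13)*sin(1/2 + I) + pi*(12/13 - 8*I/13)*sin(2/3 - I/3)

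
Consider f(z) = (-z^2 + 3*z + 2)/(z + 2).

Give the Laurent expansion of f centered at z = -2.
-8/(z + 2) + 7 - (z + 2)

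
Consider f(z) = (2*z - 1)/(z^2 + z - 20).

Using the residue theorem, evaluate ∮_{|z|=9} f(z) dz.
4*I*pi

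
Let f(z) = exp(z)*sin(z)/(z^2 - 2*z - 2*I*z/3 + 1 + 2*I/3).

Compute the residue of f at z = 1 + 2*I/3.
Write f(z) = P(z)/Q(z) with P(z) = exp(z)*sin(z) and Q(z) = z^2 - 2*z - 2*I*z/3 + 1 + 2*I/3.
The denominator factors as Q(z) = (z - 1)*(z - 1 - 2*I/3), so z = 1 + 2*I/3 is a simple zero of Q and P is analytic there; z = 1 + 2*I/3 is therefore a simple pole and
  Res(f, z₀) = P(z₀)/Q'(z₀).

Q'(z) = 2*z - 2 - 2*I/3, so Q'(1 + 2*I/3) = 2*I/3.
P(1 + 2*I/3) = exp(1 + 2*I/3)*sin(1 + 2*I/3).

Res(f, 1 + 2*I/3) = (exp(1 + 2*I/3)*sin(1 + 2*I/3))/(2*I/3) = -3*I*exp(1 + 2*I/3)*sin(1 + 2*I/3)/2

Final answer: -3*I*exp(1 + 2*I/3)*sin(1 + 2*I/3)/2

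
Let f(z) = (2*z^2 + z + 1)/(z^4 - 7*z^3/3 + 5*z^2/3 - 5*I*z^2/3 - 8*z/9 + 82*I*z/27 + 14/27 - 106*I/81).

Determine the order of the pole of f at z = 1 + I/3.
Factor the denominator:
  z^4 - 7*z^3/3 + 5*z^2/3 - 5*I*z^2/3 - 8*z/9 + 82*I*z/27 + 14/27 - 106*I/81 = (z - 1 - I/3)^3*(z + 2/3 + I)

The numerator P(z) = 2*z^2 + z + 1 has P(1 + I/3) = 34/9 + 5*I/3 ≠ 0, so no factor of (z - 1 - I/3) cancels.
Near z = 1 + I/3 we can therefore write f(z) = g(z)/(z - 1 - I/3)^3 with g analytic at 1 + I/3 and g(1 + I/3) ≠ 0 (g is the numerator divided by the remaining denominator factors).

Hence z = 1 + I/3 is a pole of order 3.

Final answer: 3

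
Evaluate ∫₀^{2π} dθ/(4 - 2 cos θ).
Call the integral J. The integrand is 2π-periodic and we integrate over a full period, so shifting θ does not change the value (θ → θ + π flips the sign of the trig term). Hence
  J = ∫₀^{2π} dθ/(4 + 2 cos θ).
Put z = e^{iθ}: then cos θ = (z + 1/z)/2, dθ = dz/(iz), and z runs once counterclockwise around |z| = 1:
  J = ∮_{|z|=1} 1/(4 + 2*(z + 1/z)/2) · dz/(iz) = (2/i) ∮_{|z|=1} dz/(2*z^2 + 8*z + 2).
The roots of 2*z^2 + 8*z + 2 are z = (-4 ± sqrt(4^2 - 2^2))/2, with sqrt(12) = 2*sqrt(3); their product is 1, so only z₊ = -2 + sqrt(3) lies inside the unit circle (z₋ = -2 - sqrt(3) lies outside).
z₊ is a simple zero of q(z) = 2*z^2 + 8*z + 2, so Res(1/q, z₊) = 1/q'(z₊) with q'(z) = 4*z + 8; and q'(z₊) = 2*(z₊ - z₋) = 4*sqrt(3).
Therefore J = (2/i) · 2πi · 1/(4*sqrt(3)) = 2*pi/(2*sqrt(3)) = sqrt(3)*pi/3

Final answer: sqrt(3)*pi/3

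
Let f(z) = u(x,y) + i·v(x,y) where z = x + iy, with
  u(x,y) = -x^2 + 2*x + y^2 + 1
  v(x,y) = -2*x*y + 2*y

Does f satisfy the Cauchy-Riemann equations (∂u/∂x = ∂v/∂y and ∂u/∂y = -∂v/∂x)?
∂u/∂x = 2 - 2*x
∂v/∂y = 2 - 2*x
∂u/∂y = 2*y
∂v/∂x = -2*y
∂u/∂x = ∂v/∂y and ∂u/∂y = -∂v/∂x hold identically; f is analytic.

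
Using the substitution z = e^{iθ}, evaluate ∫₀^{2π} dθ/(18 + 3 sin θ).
Call the integral J. The integrand is 2π-periodic and we integrate over a full period, so shifting θ does not change the value (θ → θ + π/2 turns sin θ into cos θ). Hence
  J = ∫₀^{2π} dθ/(18 + 3 cos θ).
Put z = e^{iθ}: then cos θ = (z + 1/z)/2, dθ = dz/(iz), and z runs once counterclockwise around |z| = 1:
  J = ∮_{|z|=1} 1/(18 + 3*(z + 1/z)/2) · dz/(iz) = (2/i) ∮_{|z|=1} dz/(3*z^2 + 36*z + 3).
The roots of 3*z^2 + 36*z + 3 are z = (-18 ± sqrt(18^2 - 3^2))/3, with sqrt(315) = 3*sqrt(35); their product is 1, so only z₊ = -6 + sqrt(35) lies inside the unit circle (z₋ = -6 - sqrt(35) lies outside).
z₊ is a simple zero of q(z) = 3*z^2 + 36*z + 3, so Res(1/q, z₊) = 1/q'(z₊) with q'(z) = 6*z + 36; and q'(z₊) = 3*(z₊ - z₋) = 6*sqrt(35).
Therefore J = (2/i) · 2πi · 1/(6*sqrt(35)) = 2*pi/(3*sqrt(35)) = 2*sqrt(35)*pi/105

Final answer: 2*sqrt(35)*pi/105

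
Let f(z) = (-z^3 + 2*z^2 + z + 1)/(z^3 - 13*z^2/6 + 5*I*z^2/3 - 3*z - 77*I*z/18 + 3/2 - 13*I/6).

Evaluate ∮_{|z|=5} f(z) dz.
By the residue theorem, ∮_C f(z) dz = 2πi · (sum of the residues of f at the poles inside |z| = 5).

The denominator factors as (z + 1/2 + 2*I/3)*(z + 1/3 + I)*(z - 3), so the singularities of f are simple poles at z = -1/2 - 2*I/3, z = -1/3 - I, z = 3.
  |-1/2 - 2*I/3|² = 25/36 < 25 = 5², so this pole is inside the contour.
  |-1/3 - I|² = 10/9 < 25 = 5², so this pole is inside the contour.
  |3|² = 9 < 25 = 5², so this pole is inside the contour.

With P(z) = -z^3 + 2*z^2 + z + 1 and Q(z) = z^3 - 13*z^2/6 + 5*I*z^2/3 - 3*z - 77*I*z/18 + 3/2 - 13*I/6, each pole is simple, so Res(f, z₀) = P(z₀)/Q'(z₀) with Q'(z) = 3*z^2 - 13*z/3 + 10*I*z/3 - 3 - 77*I/18.
  Res(f, -1/2 - 2*I/3) = P(-1/2 - 2*I/3)/Q'(-1/2 - 2*I/3) = (-31/72 + 47*I/54)/(29/36 - 19*I/18) = -9841/13710 + 959*I/6855
  Res(f, -1/3 - I) = P(-1/3 - I)/Q'(-1/3 - I) = (-56/27 - I/3)/(-8/9 + 17*I/18) = 1486/1635 + 2192*I/1635
  Res(f, 3) = P(3)/Q'(3) = (-5)/(11 + 103*I/18) = -17820/49813 + 9270*I/49813

Sum of residues inside C: -1/6 + 5*I/3
∮_C f(z) dz = 2πi · (-1/6 + 5*I/3) = pi*(-10/3 - I/3)

Final answer: pi*(-10/3 - I/3)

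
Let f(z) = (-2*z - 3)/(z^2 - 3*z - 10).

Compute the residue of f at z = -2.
Write f(z) = P(z)/Q(z) with P(z) = -2*z - 3 and Q(z) = z^2 - 3*z - 10.
The denominator factors as Q(z) = (z - 5)*(z + 2), so z = -2 is a simple zero of Q and P is analytic there; z = -2 is therefore a simple pole and
  Res(f, z₀) = P(z₀)/Q'(z₀).

Q'(z) = 2*z - 3, so Q'(-2) = -7.
P(-2) = 1.

Res(f, -2) = (1)/(-7) = -1/7

Final answer: -1/7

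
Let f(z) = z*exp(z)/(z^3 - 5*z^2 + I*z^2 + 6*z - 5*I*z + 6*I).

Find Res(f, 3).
Write f(z) = P(z)/Q(z) with P(z) = z*exp(z) and Q(z) = z^3 - 5*z^2 + I*z^2 + 6*z - 5*I*z + 6*I.
The denominator factors as Q(z) = (z - 2)*(z + I)*(z - 3), so z = 3 is a simple zero of Q and P is analytic there; z = 3 is therefore a simple pole and
  Res(f, z₀) = P(z₀)/Q'(z₀).

Q'(z) = 3*z^2 - 10*z + 2*I*z + 6 - 5*I, so Q'(3) = 3 + I.
P(3) = 3*exp(3).

Res(f, 3) = (3*exp(3))/(3 + I) = (9/10 - 3*I/10)*exp(3)

Final answer: (9/10 - 3*I/10)*exp(3)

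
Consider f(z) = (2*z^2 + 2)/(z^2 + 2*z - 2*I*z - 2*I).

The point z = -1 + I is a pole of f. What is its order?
Factor the denominator:
  z^2 + 2*z - 2*I*z - 2*I = (z + 1 - I)^2

The numerator P(z) = 2*z^2 + 2 has P(-1 + I) = 2 - 4*I ≠ 0, so no factor of (z + 1 - I) cancels.
Near z = -1 + I we can therefore write f(z) = g(z)/(z + 1 - I)^2 with g analytic at -1 + I and g(-1 + I) ≠ 0 (g is just the numerator).

Hence z = -1 + I is a pole of order 2.

Final answer: 2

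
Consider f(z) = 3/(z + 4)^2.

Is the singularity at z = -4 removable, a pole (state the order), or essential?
pole of order 2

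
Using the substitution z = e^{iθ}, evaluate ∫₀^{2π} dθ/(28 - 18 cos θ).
sqrt(115)*pi/115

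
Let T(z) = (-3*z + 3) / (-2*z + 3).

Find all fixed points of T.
{3/2 - sqrt(3)/2, sqrt(3)/2 + 3/2}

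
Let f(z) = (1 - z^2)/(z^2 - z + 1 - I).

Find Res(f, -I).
-2/5 + 4*I/5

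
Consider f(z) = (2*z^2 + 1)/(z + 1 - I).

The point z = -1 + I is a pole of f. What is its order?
1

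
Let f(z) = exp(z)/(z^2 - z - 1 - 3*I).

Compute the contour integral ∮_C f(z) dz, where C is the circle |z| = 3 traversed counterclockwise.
pi*(-4/13 - 6*I/13)*exp(-1 - I) + pi*(4/13 + 6*I/13)*exp(2 + I)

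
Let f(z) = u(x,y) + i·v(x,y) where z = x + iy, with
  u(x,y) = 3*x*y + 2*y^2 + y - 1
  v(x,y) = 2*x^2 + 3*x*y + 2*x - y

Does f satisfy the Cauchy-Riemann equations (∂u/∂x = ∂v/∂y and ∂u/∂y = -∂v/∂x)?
∂u/∂x = 3*y
∂v/∂y = 3*x - 1
∂u/∂y = 3*x + 4*y + 1
∂v/∂x = 4*x + 3*y + 2
∂u/∂x ≠ ∂v/∂y and ∂u/∂y ≠ -∂v/∂x; the Cauchy-Riemann equations are not satisfied, so f is not analytic.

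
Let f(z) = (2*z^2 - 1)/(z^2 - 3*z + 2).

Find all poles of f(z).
The singularities of f are the zeros of the denominator. Factoring,
  z^2 - 3*z + 2 = (z - 2)*(z - 1)
so the candidates are z = 2, z = 1.

Check the numerator P(z) = 2*z^2 - 1 at each one:
  P(2) = 7 ≠ 0, so z = 2 is a (simple) pole.
  P(1) = 1 ≠ 0, so z = 1 is a (simple) pole.

Poles of f: {1, 2}

Final answer: {1, 2}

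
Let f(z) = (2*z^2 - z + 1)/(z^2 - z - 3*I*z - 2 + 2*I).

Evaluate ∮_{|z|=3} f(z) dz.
pi*(-12 + 2*I)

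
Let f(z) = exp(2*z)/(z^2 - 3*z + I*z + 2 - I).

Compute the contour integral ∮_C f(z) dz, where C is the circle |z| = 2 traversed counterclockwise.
By the residue theorem, ∮_C f(z) dz = 2πi · (sum of the residues of f at the poles inside |z| = 2).

The denominator factors as (z - 2 + I)*(z - 1), so the singularities of f are simple poles at z = 2 - I, z = 1.
  |2 - I|² = 5 > 4 = 2², so this pole is outside the contour.
  |1|² = 1 < 4 = 2², so this pole is inside the contour.

With P(z) = exp(2*z) and Q(z) = z^2 - 3*z + I*z + 2 - I, each pole is simple, so Res(f, z₀) = P(z₀)/Q'(z₀) with Q'(z) = 2*z - 3 + I.
  Res(f, 1) = P(1)/Q'(1) = (exp(2))/(-1 + I) = (-1/2 - I/2)*exp(2)

∮_C f(z) dz = 2πi · ((-1/2 - I/2)*exp(2)) = pi*(1 - I)*exp(2)

Final answer: pi*(1 - I)*exp(2)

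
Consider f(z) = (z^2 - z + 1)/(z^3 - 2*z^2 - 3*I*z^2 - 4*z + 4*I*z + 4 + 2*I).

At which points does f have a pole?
The singularities of f are the zeros of the denominator. Factoring,
  z^3 - 2*z^2 - 3*I*z^2 - 4*z + 4*I*z + 4 + 2*I = (z - 1 - I)*(z + 1 - I)*(z - 2 - I)
so the candidates are z = 1 + I, z = -1 + I, z = 2 + I.

Check the numerator P(z) = z^2 - z + 1 at each one:
  P(1 + I) = I ≠ 0, so z = 1 + I is a (simple) pole.
  P(-1 + I) = 2 - 3*I ≠ 0, so z = -1 + I is a (simple) pole.
  P(2 + I) = 2 + 3*I ≠ 0, so z = 2 + I is a (simple) pole.

Poles of f: {-1 + I, 1 + I, 2 + I}

Final answer: {-1 + I, 1 + I, 2 + I}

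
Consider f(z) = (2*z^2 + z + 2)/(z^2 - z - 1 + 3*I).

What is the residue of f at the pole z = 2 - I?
Write f(z) = P(z)/Q(z) with P(z) = 2*z^2 + z + 2 and Q(z) = z^2 - z - 1 + 3*I.
The denominator factors as Q(z) = (z - 2 + I)*(z + 1 - I), so z = 2 - I is a simple zero of Q and P is analytic there; z = 2 - I is therefore a simple pole and
  Res(f, z₀) = P(z₀)/Q'(z₀).

Q'(z) = 2*z - 1, so Q'(2 - I) = 3 - 2*I.
P(2 - I) = 10 - 9*I.

Res(f, 2 - I) = (10 - 9*I)/(3 - 2*I) = 48/13 - 7*I/13

Final answer: 48/13 - 7*I/13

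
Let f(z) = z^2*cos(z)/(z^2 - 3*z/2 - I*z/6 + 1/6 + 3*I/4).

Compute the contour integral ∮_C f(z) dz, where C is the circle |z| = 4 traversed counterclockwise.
pi*(-61/318 + 291*I/106)*cos(3/2 - I/3) + pi*(-15/106 + 27*I/106)*cosh(1/2)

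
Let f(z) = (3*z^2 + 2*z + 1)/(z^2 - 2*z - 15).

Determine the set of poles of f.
The singularities of f are the zeros of the denominator. Factoring,
  z^2 - 2*z - 15 = (z + 3)*(z - 5)
so the candidates are z = -3, z = 5.

Check the numerator P(z) = 3*z^2 + 2*z + 1 at each one:
  P(-3) = 22 ≠ 0, so z = -3 is a (simple) pole.
  P(5) = 86 ≠ 0, so z = 5 is a (simple) pole.

Poles of f: {-3, 5}

Final answer: {-3, 5}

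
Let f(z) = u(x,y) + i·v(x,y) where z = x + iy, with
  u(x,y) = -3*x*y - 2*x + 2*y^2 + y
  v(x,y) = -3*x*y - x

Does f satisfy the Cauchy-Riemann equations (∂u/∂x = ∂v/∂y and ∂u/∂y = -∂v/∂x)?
∂u/∂x = -3*y - 2
∂v/∂y = -3*x
∂u/∂y = -3*x + 4*y + 1
∂v/∂x = -3*y - 1
∂u/∂x ≠ ∂v/∂y and ∂u/∂y ≠ -∂v/∂x; the Cauchy-Riemann equations are not satisfied, so f is not analytic.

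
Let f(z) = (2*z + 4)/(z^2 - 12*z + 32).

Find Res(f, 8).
5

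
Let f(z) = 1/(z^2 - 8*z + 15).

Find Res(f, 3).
Write f(z) = P(z)/Q(z) with P(z) = 1 and Q(z) = z^2 - 8*z + 15.
The denominator factors as Q(z) = (z - 5)*(z - 3), so z = 3 is a simple zero of Q and P is analytic there; z = 3 is therefore a simple pole and
  Res(f, z₀) = P(z₀)/Q'(z₀).

Q'(z) = 2*z - 8, so Q'(3) = -2.
P(3) = 1.

Res(f, 3) = (1)/(-2) = -1/2

Final answer: -1/2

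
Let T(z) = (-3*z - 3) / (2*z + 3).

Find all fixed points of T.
T(z) = z means -3*z - 3 = z*(2*z + 3), i.e.
  2*z^2 + 6*z + 3 = 0.
Discriminant: (6)^2 - 4*(2)*(3) = 12, so the roots are real.
  z = (-6 ± sqrt(12))/(2*(2))
Fixed points: {-3/2 - sqrt(3)/2, -3/2 + sqrt(3)/2}

Final answer: {-3/2 - sqrt(3)/2, -3/2 + sqrt(3)/2}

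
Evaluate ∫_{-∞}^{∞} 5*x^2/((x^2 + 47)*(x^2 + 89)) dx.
Let f(z) = 5*z^2/((z^2 + 47)*(z^2 + 89)). The denominator has no real zeros and deg Q - deg P = 2 ≥ 2, so the integral of f over the upper semicircle |z| = R tends to 0 as R → ∞. Closing the contour in the upper half-plane,
  ∫_{-∞}^{∞} f(x) dx = 2πi · Σ Res(f, z_k)  over the poles with Im z_k > 0.

Zeros of the denominator: z^2 + 47 = 0 gives z = ±sqrt(47)*I; z^2 + 89 = 0 gives z = ±sqrt(89)*I.
Upper half-plane: z = sqrt(47)*I, z = sqrt(89)*I (simple).

Each pole is a simple zero of Q(z) = z^4 + 136*z^2 + 4183, so Res(f, z₀) = P(z₀)/Q'(z₀) with P(z) = 5*z^2, Q'(z) = 4*z^3 + 272*z:
  Res(f, sqrt(47)*I) = (-235)/(84*sqrt(47)*I) = 5*sqrt(47)*I/84
  Res(f, sqrt(89)*I) = (-445)/(-84*sqrt(89)*I) = -5*sqrt(89)*I/84

Sum of residues: 5*I*(-sqrt(89) + sqrt(47))/84
∫_{-∞}^{∞} f(x) dx = 2πi · (5*I*(-sqrt(89) + sqrt(47))/84) = 5*pi*(-sqrt(47) + sqrt(89))/42

Final answer: 5*pi*(-sqrt(47) + sqrt(89))/42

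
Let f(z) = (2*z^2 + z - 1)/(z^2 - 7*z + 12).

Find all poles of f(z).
{3, 4}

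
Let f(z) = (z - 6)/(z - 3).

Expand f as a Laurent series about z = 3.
-3/(z - 3) + 1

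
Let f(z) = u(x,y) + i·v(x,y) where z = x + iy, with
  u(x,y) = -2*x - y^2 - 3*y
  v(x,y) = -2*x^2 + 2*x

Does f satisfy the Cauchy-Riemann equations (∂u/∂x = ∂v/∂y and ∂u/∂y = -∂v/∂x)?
∂u/∂x = -2
∂v/∂y = 0
∂u/∂y = -2*y - 3
∂v/∂x = 2 - 4*x
∂u/∂x ≠ ∂v/∂y and ∂u/∂y ≠ -∂v/∂x; the Cauchy-Riemann equations are not satisfied, so f is not analytic.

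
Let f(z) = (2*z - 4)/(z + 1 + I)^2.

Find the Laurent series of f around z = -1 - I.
Put w = z - (-1 - I), i.e. z = w - 1 - I. The denominator is w^2, so it suffices to rewrite the numerator in powers of w.

P(z) = 2*z - 4
P(w - 1 - I) = -6 - 2*I + 2*w

Dividing each term by w^2:
  f = (-6 - 2*I)/w^2 + 2/w

Substituting back w = z + 1 + I:
  f(z) = (-6 - 2*I)/(z + 1 + I)^2 + 2/(z + 1 + I)

The series is finite because the numerator is a polynomial; the negative powers form the principal part, and the coefficient of 1/(z + 1 + I) gives Res(f, -1 - I) = 2.

Final answer: (-6 - 2*I)/(z + 1 + I)^2 + 2/(z + 1 + I)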